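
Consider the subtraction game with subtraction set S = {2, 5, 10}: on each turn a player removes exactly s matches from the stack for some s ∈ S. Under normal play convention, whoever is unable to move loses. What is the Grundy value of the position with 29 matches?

n :  0  1  2  3  4  5  6  7  8  9 10 11 12 13 14 15 16 17 18 19 20 21 22 23 24 25 26 27 28 29
G :  0  0  1  1  0  2  1  0  0  1  1  2  2  3  3  0  0  1  1  0  2  1  0  0  1  1  2  2  3  3

3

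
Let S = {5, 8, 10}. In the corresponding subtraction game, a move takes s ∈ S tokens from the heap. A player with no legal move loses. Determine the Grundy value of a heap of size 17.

0

n :  0  1  2  3  4  5  6  7  8  9 10 11 12 13 14 15 16 17
G :  0  0  0  0  0  1  1  1  1  1  2  2  2  2  2  0  0  0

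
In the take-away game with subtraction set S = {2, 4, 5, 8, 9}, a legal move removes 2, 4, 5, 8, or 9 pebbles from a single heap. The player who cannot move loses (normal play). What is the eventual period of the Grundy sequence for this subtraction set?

G(0) = 0
G(1) = mex{} = 0
G(2) = mex{0} = 1
G(3) = mex{0} = 1
G(4) = mex{1,0} = 2
G(5) = mex{1,0,0} = 2
G(6) = mex{2,1,0} = 3
G(7) = mex{2,1,1} = 0
G(8) = mex{3,2,1,0} = 4
G(9) = mex{0,2,2,0,0} = 1
G(10) = mex{4,3,2,1,0} = 5
G(11) = mex{1,0,3,1,1} = 2
G(12) = mex{5,4,0,2,1} = 3
G(13) = mex{2,1,4,2,2} = 0
G(14) = mex{3,5,1,3,2} = 0
G(15) = mex{0,2,5,0,3} = 1
G(16) = mex{0,3,2,4,0} = 1
G(17) = mex{1,0,3,1,4} = 2
G(18) = mex{1,0,0,5,1} = 2
G(19) = mex{2,1,0,2,5} = 3
G(20) = mex{2,1,1,3,2} = 0
G(21) = mex{3,2,1,0,3} = 4
G(22) = mex{0,2,2,0,0} = 1
G(23) = mex{4,3,2,1,0} = 5
G(24) = mex{1,0,3,1,1} = 2
G(25) = mex{5,4,0,2,1} = 3
G(26) = mex{2,1,4,2,2} = 0
G(27) = mex{3,5,1,3,2} = 0
G(n+13) = G(n) holds for n = 0,…,8 (a full window of length max(S) = 9), so the sequence is purely periodic with period 13.

13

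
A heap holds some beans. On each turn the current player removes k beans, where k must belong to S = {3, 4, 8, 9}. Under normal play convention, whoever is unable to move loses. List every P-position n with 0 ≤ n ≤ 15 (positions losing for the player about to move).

G(0) = 0
G(1) = mex{} = 0
G(2) = mex{} = 0
G(3) = mex{0} = 1
G(4) = mex{0,0} = 1
G(5) = mex{0,0} = 1
G(6) = mex{1,0} = 2
G(7) = mex{1,1} = 0
G(8) = mex{1,1,0} = 2
G(9) = mex{2,1,0,0} = 3
G(10) = mex{0,2,0,0} = 1
G(11) = mex{2,0,1,0} = 3
G(12) = mex{3,2,1,1} = 0
G(13) = mex{1,3,1,1} = 0
G(14) = mex{3,1,2,1} = 0
G(15) = mex{0,3,0,2} = 1
P-positions are exactly the n with G(n) = 0.

0, 1, 2, 7, 12, 13, 14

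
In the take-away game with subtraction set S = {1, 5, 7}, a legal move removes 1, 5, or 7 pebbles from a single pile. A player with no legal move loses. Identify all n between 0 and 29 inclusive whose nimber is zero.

0, 2, 4, 6, 8, 10, 12, 14, 16, 18, 20, 22, 24, 26, 28

G(0) = 0
G(1) = mex{0} = 1
G(2) = mex{1} = 0
G(3) = mex{0} = 1
G(4) = mex{1} = 0
G(5) = mex{0,0} = 1
G(6) = mex{1,1} = 0
G(7) = mex{0,0,0} = 1
G(8) = mex{1,1,1} = 0
G(9) = mex{0,0,0} = 1
G(10) = mex{1,1,1} = 0
G(11) = mex{0,0,0} = 1
G(12) = mex{1,1,1} = 0
G(13) = mex{0,0,0} = 1
G(14) = mex{1,1,1} = 0
G(15) = mex{0,0,0} = 1
G(16) = mex{1,1,1} = 0
G(17) = mex{0,0,0} = 1
G(18) = mex{1,1,1} = 0
G(19) = mex{0,0,0} = 1
G(20) = mex{1,1,1} = 0
G(21) = mex{0,0,0} = 1
G(22) = mex{1,1,1} = 0
G(23) = mex{0,0,0} = 1
G(24) = mex{1,1,1} = 0
G(25) = mex{0,0,0} = 1
G(26) = mex{1,1,1} = 0
G(27) = mex{0,0,0} = 1
G(28) = mex{1,1,1} = 0
G(29) = mex{0,0,0} = 1
P-positions are exactly the n with G(n) = 0.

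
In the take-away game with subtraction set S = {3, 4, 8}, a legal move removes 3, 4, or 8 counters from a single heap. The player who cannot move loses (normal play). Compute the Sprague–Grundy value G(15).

G(0) = 0
G(1) = mex{} = 0
G(2) = mex{} = 0
G(3) = mex{0} = 1
G(4) = mex{0,0} = 1
G(5) = mex{0,0} = 1
G(6) = mex{1,0} = 2
G(7) = mex{1,1} = 0
G(8) = mex{1,1,0} = 2
G(9) = mex{2,1,0} = 3
G(10) = mex{0,2,0} = 1
G(11) = mex{2,0,1} = 3
G(12) = mex{3,2,1} = 0
G(13) = mex{1,3,1} = 0
G(14) = mex{3,1,2} = 0
G(15) = mex{0,3,0} = 1

1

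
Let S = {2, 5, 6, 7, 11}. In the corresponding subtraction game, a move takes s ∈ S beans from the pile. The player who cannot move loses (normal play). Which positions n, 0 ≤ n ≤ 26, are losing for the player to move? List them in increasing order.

n :  0  1  2  3  4  5  6  7  8  9 10 11 12 13 14 15 16 17 18 19 20 21 22 23 24 25 26
G :  0  0  1  1  0  2  1  3  2  2  3  3  4  0  0  1  1  0  2  1  3  2  2  3  3  4  0
P-positions are exactly the n with G(n) = 0.

0, 1, 4, 13, 14, 17, 26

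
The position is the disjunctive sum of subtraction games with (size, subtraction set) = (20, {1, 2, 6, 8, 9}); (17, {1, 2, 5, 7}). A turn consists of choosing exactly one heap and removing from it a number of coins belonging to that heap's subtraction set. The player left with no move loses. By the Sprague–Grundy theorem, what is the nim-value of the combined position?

1

Heap A, S = {1, 2, 6, 8, 9}:
n :  0  1  2  3  4  5  6  7  8  9 10 11 12 13 14 15 16 17 18 19 20
G :  0  1  2  0  1  2  3  0  1  2  0  1  2  3  0  1  2  0  1  2  3
G_A(20) = 3.
Heap B, S = {1, 2, 5, 7}:
G(0) = 0
G(1) = mex{0} = 1
G(2) = mex{1,0} = 2
G(3) = mex{2,1} = 0
G(4) = mex{0,2} = 1
G(5) = mex{1,0,0} = 2
G(6) = mex{2,1,1} = 0
G(7) = mex{0,2,2,0} = 1
G(8) = mex{1,0,0,1} = 2
G(9) = mex{2,1,1,2} = 0
G(10) = mex{0,2,2,0} = 1
G(11) = mex{1,0,0,1} = 2
G(12) = mex{2,1,1,2} = 0
G(13) = mex{0,2,2,0} = 1
G(14) = mex{1,0,0,1} = 2
G(15) = mex{2,1,1,2} = 0
G(16) = mex{0,2,2,0} = 1
G(17) = mex{1,0,0,1} = 2
G_B(17) = 2.
Combined Grundy value = 3 ⊕ 2 = 1.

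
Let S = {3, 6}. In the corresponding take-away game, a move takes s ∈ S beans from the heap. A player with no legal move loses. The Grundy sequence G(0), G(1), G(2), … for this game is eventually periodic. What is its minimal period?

9

n :  0  1  2  3  4  5  6  7  8  9 10 11 12 13 14 15 16 17 18 19
G :  0  0  0  1  1  1  2  2  2  0  0  0  1  1  1  2  2  2  0  0
G(n+9) = G(n) holds for n = 0,…,5 (a full window of length max(S) = 6), so the sequence is purely periodic with period 9.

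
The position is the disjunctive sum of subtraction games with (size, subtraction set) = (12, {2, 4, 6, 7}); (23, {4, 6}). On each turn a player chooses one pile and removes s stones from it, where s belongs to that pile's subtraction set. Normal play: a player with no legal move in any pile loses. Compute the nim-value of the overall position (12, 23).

Pile A, S = {2, 4, 6, 7}:
G(0) = 0
G(1) = mex{} = 0
G(2) = mex{0} = 1
G(3) = mex{0} = 1
G(4) = mex{1,0} = 2
G(5) = mex{1,0} = 2
G(6) = mex{2,1,0} = 3
G(7) = mex{2,1,0,0} = 3
G(8) = mex{3,2,1,0} = 4
G(9) = mex{3,2,1,1} = 0
G(10) = mex{4,3,2,1} = 0
G(11) = mex{0,3,2,2} = 1
G(12) = mex{0,4,3,2} = 1
G_A(12) = 1.
Pile B, S = {4, 6}:
G(0) = 0
G(1) = mex{} = 0
G(2) = mex{} = 0
G(3) = mex{} = 0
G(4) = mex{0} = 1
G(5) = mex{0} = 1
G(6) = mex{0,0} = 1
G(7) = mex{0,0} = 1
G(8) = mex{1,0} = 2
G(9) = mex{1,0} = 2
G(10) = mex{1,1} = 0
G(11) = mex{1,1} = 0
G(12) = mex{2,1} = 0
G(13) = mex{2,1} = 0
G(14) = mex{0,2} = 1
G(15) = mex{0,2} = 1
G(16) = mex{0,0} = 1
G(17) = mex{0,0} = 1
G(18) = mex{1,0} = 2
G(19) = mex{1,0} = 2
G(20) = mex{1,1} = 0
G(21) = mex{1,1} = 0
G(22) = mex{2,1} = 0
G(23) = mex{2,1} = 0
G_B(23) = 0.
Combined Grundy value = 1 ⊕ 0 = 1.

1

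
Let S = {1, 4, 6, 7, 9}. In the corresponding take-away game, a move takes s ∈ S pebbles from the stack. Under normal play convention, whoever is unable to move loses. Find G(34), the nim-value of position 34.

3

n :  0  1  2  3  4  5  6  7  8  9 10 11 12 13 14 15 16 17 18 19 20 21 22 23 24 25 26 27 28 29 30 31 32 33 34
G :  0  1  0  1  2  0  1  2  3  2  0  1  2  0  1  0  1  2  0  1  2  3  2  0  1  2  0  1  0  1  2  0  1  2  3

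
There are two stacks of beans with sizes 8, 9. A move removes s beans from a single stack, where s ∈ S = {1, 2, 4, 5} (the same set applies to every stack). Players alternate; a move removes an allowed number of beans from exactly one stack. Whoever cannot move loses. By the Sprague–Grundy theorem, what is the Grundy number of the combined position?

2

All stacks use S = {1, 2, 4, 5}:
n : 0 1 2 3 4 5 6 7 8 9
G : 0 1 2 0 1 2 0 1 2 0
Stack A: G(8) = 2.
Stack B: G(9) = 0.
Combined Grundy value = 2 ⊕ 0 = 2.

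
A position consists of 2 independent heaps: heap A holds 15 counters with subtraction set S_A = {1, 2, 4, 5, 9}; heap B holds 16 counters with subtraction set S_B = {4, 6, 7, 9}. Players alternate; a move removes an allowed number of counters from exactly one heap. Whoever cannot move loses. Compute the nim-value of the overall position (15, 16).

2

Heap A, S = {1, 2, 4, 5, 9}:
n :  0  1  2  3  4  5  6  7  8  9 10 11 12 13 14 15
G :  0  1  2  0  1  2  0  1  2  3  4  5  3  0  1  2
G_A(15) = 2.
Heap B, S = {4, 6, 7, 9}:
n :  0  1  2  3  4  5  6  7  8  9 10 11 12 13 14 15 16
G :  0  0  0  0  1  1  1  1  2  2  2  2  3  0  0  0  0
G_B(16) = 0.
Combined Grundy value = 2 ⊕ 0 = 2.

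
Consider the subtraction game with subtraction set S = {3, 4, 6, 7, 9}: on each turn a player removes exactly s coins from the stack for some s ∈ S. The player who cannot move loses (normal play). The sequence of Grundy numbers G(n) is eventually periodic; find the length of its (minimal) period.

12

G(0) = 0
G(1) = mex{} = 0
G(2) = mex{} = 0
G(3) = mex{0} = 1
G(4) = mex{0,0} = 1
G(5) = mex{0,0} = 1
G(6) = mex{1,0,0} = 2
G(7) = mex{1,1,0,0} = 2
G(8) = mex{1,1,0,0} = 2
G(9) = mex{2,1,1,0,0} = 3
G(10) = mex{2,2,1,1,0} = 3
G(11) = mex{2,2,1,1,0} = 3
G(12) = mex{3,2,2,1,1} = 0
G(13) = mex{3,3,2,2,1} = 0
G(14) = mex{3,3,2,2,1} = 0
G(15) = mex{0,3,3,2,2} = 1
G(16) = mex{0,0,3,3,2} = 1
G(17) = mex{0,0,3,3,2} = 1
G(18) = mex{1,0,0,3,3} = 2
G(19) = mex{1,1,0,0,3} = 2
G(20) = mex{1,1,0,0,3} = 2
G(21) = mex{2,1,1,0,0} = 3
G(22) = mex{2,2,1,1,0} = 3
G(23) = mex{2,2,1,1,0} = 3
G(24) = mex{3,2,2,1,1} = 0
G(25) = mex{3,3,2,2,1} = 0
G(n+12) = G(n) holds for n = 0,…,8 (a full window of length max(S) = 9), so the sequence is purely periodic with period 12.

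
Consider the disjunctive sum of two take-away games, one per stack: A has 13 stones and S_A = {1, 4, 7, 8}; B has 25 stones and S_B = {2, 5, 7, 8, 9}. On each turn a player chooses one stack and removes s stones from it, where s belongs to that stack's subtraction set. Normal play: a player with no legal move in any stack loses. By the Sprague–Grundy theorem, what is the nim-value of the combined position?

Stack A, S = {1, 4, 7, 8}:
n :  0  1  2  3  4  5  6  7  8  9 10 11 12 13
G :  0  1  0  1  2  0  1  2  3  2  3  0  1  3
G_A(13) = 3.
Stack B, S = {2, 5, 7, 8, 9}:
n :  0  1  2  3  4  5  6  7  8  9 10 11 12 13 14 15 16 17 18 19 20 21 22 23 24 25
G :  0  0  1  1  0  2  1  3  2  2  3  3  4  4  0  0  1  1  0  2  1  3  2  2  3  3
G_B(25) = 3.
Combined Grundy value = 3 ⊕ 3 = 0.

0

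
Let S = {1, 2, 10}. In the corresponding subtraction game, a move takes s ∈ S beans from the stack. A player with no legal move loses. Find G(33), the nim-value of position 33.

0

G(0) = 0
G(1) = mex{0} = 1
G(2) = mex{1,0} = 2
G(3) = mex{2,1} = 0
G(4) = mex{0,2} = 1
G(5) = mex{1,0} = 2
G(6) = mex{2,1} = 0
G(7) = mex{0,2} = 1
G(8) = mex{1,0} = 2
G(9) = mex{2,1} = 0
G(10) = mex{0,2,0} = 1
G(11) = mex{1,0,1} = 2
G(12) = mex{2,1,2} = 0
G(13) = mex{0,2,0} = 1
G(14) = mex{1,0,1} = 2
G(15) = mex{2,1,2} = 0
G(16) = mex{0,2,0} = 1
G(17) = mex{1,0,1} = 2
G(18) = mex{2,1,2} = 0
G(19) = mex{0,2,0} = 1
G(20) = mex{1,0,1} = 2
G(21) = mex{2,1,2} = 0
G(22) = mex{0,2,0} = 1
G(23) = mex{1,0,1} = 2
G(24) = mex{2,1,2} = 0
G(25) = mex{0,2,0} = 1
G(26) = mex{1,0,1} = 2
G(27) = mex{2,1,2} = 0
G(28) = mex{0,2,0} = 1
G(29) = mex{1,0,1} = 2
G(30) = mex{2,1,2} = 0
G(31) = mex{0,2,0} = 1
G(32) = mex{1,0,1} = 2
G(33) = mex{2,1,2} = 0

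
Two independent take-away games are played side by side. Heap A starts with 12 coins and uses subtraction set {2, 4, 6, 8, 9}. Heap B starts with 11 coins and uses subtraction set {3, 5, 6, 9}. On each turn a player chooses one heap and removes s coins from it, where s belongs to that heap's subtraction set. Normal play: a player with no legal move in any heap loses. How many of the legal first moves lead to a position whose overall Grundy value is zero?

2

Heap A, S = {2, 4, 6, 8, 9}:
G(0) = 0
G(1) = mex{} = 0
G(2) = mex{0} = 1
G(3) = mex{0} = 1
G(4) = mex{1,0} = 2
G(5) = mex{1,0} = 2
G(6) = mex{2,1,0} = 3
G(7) = mex{2,1,0} = 3
G(8) = mex{3,2,1,0} = 4
G(9) = mex{3,2,1,0,0} = 4
G(10) = mex{4,3,2,1,0} = 5
G(11) = mex{4,3,2,1,1} = 0
G(12) = mex{5,4,3,2,1} = 0
G_A(12) = 0.
Heap B, S = {3, 5, 6, 9}:
G(0) = 0
G(1) = mex{} = 0
G(2) = mex{} = 0
G(3) = mex{0} = 1
G(4) = mex{0} = 1
G(5) = mex{0,0} = 1
G(6) = mex{1,0,0} = 2
G(7) = mex{1,0,0} = 2
G(8) = mex{1,1,0} = 2
G(9) = mex{2,1,1,0} = 3
G(10) = mex{2,1,1,0} = 3
G(11) = mex{2,2,1,0} = 3
G_B(11) = 3.
Combined Grundy value = 0 ⊕ 3 = 3.
A winning move leaves total XOR = 0, i.e. changes one component's Grundy value g to g ⊕ X where X is the current total.
Heap A: need g' = 0⊕3 = 3. Options: 12−2→G=5, 12−4→G=4, 12−6→G=3, 12−8→G=2, 12−9→G=1. Hits: 1.
Heap B: need g' = 3⊕3 = 0. Options: 11−3→G=2, 11−5→G=2, 11−6→G=1, 11−9→G=0. Hits: 1.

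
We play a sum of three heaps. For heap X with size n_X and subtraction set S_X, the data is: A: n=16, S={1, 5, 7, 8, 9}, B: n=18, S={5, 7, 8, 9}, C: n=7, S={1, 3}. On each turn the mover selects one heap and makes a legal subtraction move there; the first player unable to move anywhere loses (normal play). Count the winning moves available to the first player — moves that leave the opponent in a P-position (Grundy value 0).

Heap A, S = {1, 5, 7, 8, 9}:
n :  0  1  2  3  4  5  6  7  8  9 10 11 12 13 14 15 16
G :  0  1  0  1  0  1  0  1  2  3  2  3  2  3  2  3  0
G_A(16) = 0.
Heap B, S = {5, 7, 8, 9}:
G(0) = 0
G(1) = mex{} = 0
G(2) = mex{} = 0
G(3) = mex{} = 0
G(4) = mex{} = 0
G(5) = mex{0} = 1
G(6) = mex{0} = 1
G(7) = mex{0,0} = 1
G(8) = mex{0,0,0} = 1
G(9) = mex{0,0,0,0} = 1
G(10) = mex{1,0,0,0} = 2
G(11) = mex{1,0,0,0} = 2
G(12) = mex{1,1,0,0} = 2
G(13) = mex{1,1,1,0} = 2
G(14) = mex{1,1,1,1} = 0
G(15) = mex{2,1,1,1} = 0
G(16) = mex{2,1,1,1} = 0
G(17) = mex{2,2,1,1} = 0
G(18) = mex{2,2,2,1} = 0
G_B(18) = 0.
Heap C, S = {1, 3}:
n : 0 1 2 3 4 5 6 7
G : 0 1 0 1 0 1 0 1
G_C(7) = 1.
Combined Grundy value = 0 ⊕ 0 ⊕ 1 = 1.
A winning move leaves total XOR = 0, i.e. changes one component's Grundy value g to g ⊕ X where X is the current total.
Heap A: need g' = 0⊕1 = 1. Options: 16−1→G=3, 16−5→G=3, 16−7→G=3, 16−8→G=2, 16−9→G=1. Hits: 1.
Heap B: need g' = 0⊕1 = 1. Options: 18−5→G=2, 18−7→G=2, 18−8→G=2, 18−9→G=1. Hits: 1.
Heap C: need g' = 1⊕1 = 0. Options: 7−1→G=0, 7−3→G=0. Hits: 2.

4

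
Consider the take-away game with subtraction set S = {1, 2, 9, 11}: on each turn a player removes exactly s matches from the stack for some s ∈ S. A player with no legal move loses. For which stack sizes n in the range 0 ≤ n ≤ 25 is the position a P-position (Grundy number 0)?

G(0) = 0
G(1) = mex{0} = 1
G(2) = mex{1,0} = 2
G(3) = mex{2,1} = 0
G(4) = mex{0,2} = 1
G(5) = mex{1,0} = 2
G(6) = mex{2,1} = 0
G(7) = mex{0,2} = 1
G(8) = mex{1,0} = 2
G(9) = mex{2,1,0} = 3
G(10) = mex{3,2,1} = 0
G(11) = mex{0,3,2,0} = 1
G(12) = mex{1,0,0,1} = 2
G(13) = mex{2,1,1,2} = 0
G(14) = mex{0,2,2,0} = 1
G(15) = mex{1,0,0,1} = 2
G(16) = mex{2,1,1,2} = 0
G(17) = mex{0,2,2,0} = 1
G(18) = mex{1,0,3,1} = 2
G(19) = mex{2,1,0,2} = 3
G(20) = mex{3,2,1,3} = 0
G(21) = mex{0,3,2,0} = 1
G(22) = mex{1,0,0,1} = 2
G(23) = mex{2,1,1,2} = 0
G(24) = mex{0,2,2,0} = 1
G(25) = mex{1,0,0,1} = 2
P-positions are exactly the n with G(n) = 0.

0, 3, 6, 10, 13, 16, 20, 23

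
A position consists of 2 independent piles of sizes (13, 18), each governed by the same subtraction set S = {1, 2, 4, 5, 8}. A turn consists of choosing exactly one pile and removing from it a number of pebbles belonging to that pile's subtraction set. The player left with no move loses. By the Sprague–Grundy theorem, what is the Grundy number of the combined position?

1

All piles use S = {1, 2, 4, 5, 8}:
G(0) = 0
G(1) = mex{0} = 1
G(2) = mex{1,0} = 2
G(3) = mex{2,1} = 0
G(4) = mex{0,2,0} = 1
G(5) = mex{1,0,1,0} = 2
G(6) = mex{2,1,2,1} = 0
G(7) = mex{0,2,0,2} = 1
G(8) = mex{1,0,1,0,0} = 2
G(9) = mex{2,1,2,1,1} = 0
G(10) = mex{0,2,0,2,2} = 1
G(11) = mex{1,0,1,0,0} = 2
G(12) = mex{2,1,2,1,1} = 0
G(13) = mex{0,2,0,2,2} = 1
G(14) = mex{1,0,1,0,0} = 2
G(15) = mex{2,1,2,1,1} = 0
G(16) = mex{0,2,0,2,2} = 1
G(17) = mex{1,0,1,0,0} = 2
G(18) = mex{2,1,2,1,1} = 0
Pile A: G(13) = 1.
Pile B: G(18) = 0.
Combined Grundy value = 1 ⊕ 0 = 1.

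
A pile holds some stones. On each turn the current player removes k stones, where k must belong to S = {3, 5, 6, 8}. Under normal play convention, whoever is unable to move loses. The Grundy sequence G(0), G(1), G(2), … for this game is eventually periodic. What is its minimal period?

11

n :  0  1  2  3  4  5  6  7  8  9 10 11 12 13 14 15 16 17 18 19 20 21 22 23
G :  0  0  0  1  1  1  2  2  2  3  3  0  0  0  1  1  1  2  2  2  3  3  0  0
G(n+11) = G(n) holds for n = 0,…,7 (a full window of length max(S) = 8), so the sequence is purely periodic with period 11.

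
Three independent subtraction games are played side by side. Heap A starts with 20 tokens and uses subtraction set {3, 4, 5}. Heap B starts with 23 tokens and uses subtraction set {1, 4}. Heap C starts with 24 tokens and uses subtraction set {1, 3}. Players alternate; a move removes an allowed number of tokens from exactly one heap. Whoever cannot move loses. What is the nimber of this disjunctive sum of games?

Heap A, S = {3, 4, 5}:
G(0) = 0
G(1) = mex{} = 0
G(2) = mex{} = 0
G(3) = mex{0} = 1
G(4) = mex{0,0} = 1
G(5) = mex{0,0,0} = 1
G(6) = mex{1,0,0} = 2
G(7) = mex{1,1,0} = 2
G(8) = mex{1,1,1} = 0
G(9) = mex{2,1,1} = 0
G(10) = mex{2,2,1} = 0
G(11) = mex{0,2,2} = 1
G(12) = mex{0,0,2} = 1
G(13) = mex{0,0,0} = 1
G(14) = mex{1,0,0} = 2
G(15) = mex{1,1,0} = 2
G(16) = mex{1,1,1} = 0
G(17) = mex{2,1,1} = 0
G(18) = mex{2,2,1} = 0
G(19) = mex{0,2,2} = 1
G(20) = mex{0,0,2} = 1
G_A(20) = 1.
Heap B, S = {1, 4}:
n :  0  1  2  3  4  5  6  7  8  9 10 11 12 13 14 15 16 17 18 19 20 21 22 23
G :  0  1  0  1  2  0  1  0  1  2  0  1  0  1  2  0  1  0  1  2  0  1  0  1
G_B(23) = 1.
Heap C, S = {1, 3}:
n :  0  1  2  3  4  5  6  7  8  9 10 11 12 13 14 15 16 17 18 19 20 21 22 23 24
G :  0  1  0  1  0  1  0  1  0  1  0  1  0  1  0  1  0  1  0  1  0  1  0  1  0
G_C(24) = 0.
Combined Grundy value = 1 ⊕ 1 ⊕ 0 = 0.

0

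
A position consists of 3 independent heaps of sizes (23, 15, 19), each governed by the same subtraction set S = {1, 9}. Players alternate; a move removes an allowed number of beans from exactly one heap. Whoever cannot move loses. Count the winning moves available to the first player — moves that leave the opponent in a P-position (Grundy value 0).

All heaps use S = {1, 9}:
n :  0  1  2  3  4  5  6  7  8  9 10 11 12 13 14 15 16 17 18 19 20 21 22 23
G :  0  1  0  1  0  1  0  1  0  1  0  1  0  1  0  1  0  1  0  1  0  1  0  1
Heap A: G(23) = 1.
Heap B: G(15) = 1.
Heap C: G(19) = 1.
Combined Grundy value = 1 ⊕ 1 ⊕ 1 = 1.
A winning move leaves total XOR = 0, i.e. changes one component's Grundy value g to g ⊕ X where X is the current total.
Heap A: need g' = 1⊕1 = 0. Options: 23−1→G=0, 23−9→G=0. Hits: 2.
Heap B: need g' = 1⊕1 = 0. Options: 15−1→G=0, 15−9→G=0. Hits: 2.
Heap C: need g' = 1⊕1 = 0. Options: 19−1→G=0, 19−9→G=0. Hits: 2.

6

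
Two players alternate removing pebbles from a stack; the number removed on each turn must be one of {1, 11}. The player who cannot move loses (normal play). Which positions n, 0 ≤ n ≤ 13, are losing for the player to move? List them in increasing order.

0, 2, 4, 6, 8, 10, 12

G(0) = 0
G(1) = mex{0} = 1
G(2) = mex{1} = 0
G(3) = mex{0} = 1
G(4) = mex{1} = 0
G(5) = mex{0} = 1
G(6) = mex{1} = 0
G(7) = mex{0} = 1
G(8) = mex{1} = 0
G(9) = mex{0} = 1
G(10) = mex{1} = 0
G(11) = mex{0,0} = 1
G(12) = mex{1,1} = 0
G(13) = mex{0,0} = 1
P-positions are exactly the n with G(n) = 0.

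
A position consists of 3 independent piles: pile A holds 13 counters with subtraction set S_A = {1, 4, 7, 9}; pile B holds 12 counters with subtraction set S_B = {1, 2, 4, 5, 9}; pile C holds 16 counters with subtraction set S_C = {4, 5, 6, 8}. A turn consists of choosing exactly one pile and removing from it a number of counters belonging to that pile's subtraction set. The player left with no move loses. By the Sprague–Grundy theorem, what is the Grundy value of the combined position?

2

Pile A, S = {1, 4, 7, 9}:
G(0) = 0
G(1) = mex{0} = 1
G(2) = mex{1} = 0
G(3) = mex{0} = 1
G(4) = mex{1,0} = 2
G(5) = mex{2,1} = 0
G(6) = mex{0,0} = 1
G(7) = mex{1,1,0} = 2
G(8) = mex{2,2,1} = 0
G(9) = mex{0,0,0,0} = 1
G(10) = mex{1,1,1,1} = 0
G(11) = mex{0,2,2,0} = 1
G(12) = mex{1,0,0,1} = 2
G(13) = mex{2,1,1,2} = 0
G_A(13) = 0.
Pile B, S = {1, 2, 4, 5, 9}:
G(0) = 0
G(1) = mex{0} = 1
G(2) = mex{1,0} = 2
G(3) = mex{2,1} = 0
G(4) = mex{0,2,0} = 1
G(5) = mex{1,0,1,0} = 2
G(6) = mex{2,1,2,1} = 0
G(7) = mex{0,2,0,2} = 1
G(8) = mex{1,0,1,0} = 2
G(9) = mex{2,1,2,1,0} = 3
G(10) = mex{3,2,0,2,1} = 4
G(11) = mex{4,3,1,0,2} = 5
G(12) = mex{5,4,2,1,0} = 3
G_B(12) = 3.
Pile C, S = {4, 5, 6, 8}:
G(0) = 0
G(1) = mex{} = 0
G(2) = mex{} = 0
G(3) = mex{} = 0
G(4) = mex{0} = 1
G(5) = mex{0,0} = 1
G(6) = mex{0,0,0} = 1
G(7) = mex{0,0,0} = 1
G(8) = mex{1,0,0,0} = 2
G(9) = mex{1,1,0,0} = 2
G(10) = mex{1,1,1,0} = 2
G(11) = mex{1,1,1,0} = 2
G(12) = mex{2,1,1,1} = 0
G(13) = mex{2,2,1,1} = 0
G(14) = mex{2,2,2,1} = 0
G(15) = mex{2,2,2,1} = 0
G(16) = mex{0,2,2,2} = 1
G_C(16) = 1.
Combined Grundy value = 0 ⊕ 3 ⊕ 1 = 2.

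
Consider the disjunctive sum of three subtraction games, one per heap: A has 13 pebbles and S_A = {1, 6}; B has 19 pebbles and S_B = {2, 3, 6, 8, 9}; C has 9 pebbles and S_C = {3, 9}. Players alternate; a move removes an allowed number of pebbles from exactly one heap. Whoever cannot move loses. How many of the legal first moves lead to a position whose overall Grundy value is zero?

3

Heap A, S = {1, 6}:
G(0) = 0
G(1) = mex{0} = 1
G(2) = mex{1} = 0
G(3) = mex{0} = 1
G(4) = mex{1} = 0
G(5) = mex{0} = 1
G(6) = mex{1,0} = 2
G(7) = mex{2,1} = 0
G(8) = mex{0,0} = 1
G(9) = mex{1,1} = 0
G(10) = mex{0,0} = 1
G(11) = mex{1,1} = 0
G(12) = mex{0,2} = 1
G(13) = mex{1,0} = 2
G_A(13) = 2.
Heap B, S = {2, 3, 6, 8, 9}:
G(0) = 0
G(1) = mex{} = 0
G(2) = mex{0} = 1
G(3) = mex{0,0} = 1
G(4) = mex{1,0} = 2
G(5) = mex{1,1} = 0
G(6) = mex{2,1,0} = 3
G(7) = mex{0,2,0} = 1
G(8) = mex{3,0,1,0} = 2
G(9) = mex{1,3,1,0,0} = 2
G(10) = mex{2,1,2,1,0} = 3
G(11) = mex{2,2,0,1,1} = 3
G(12) = mex{3,2,3,2,1} = 0
G(13) = mex{3,3,1,0,2} = 4
G(14) = mex{0,3,2,3,0} = 1
G(15) = mex{4,0,2,1,3} = 5
G(16) = mex{1,4,3,2,1} = 0
G(17) = mex{5,1,3,2,2} = 0
G(18) = mex{0,5,0,3,2} = 1
G(19) = mex{0,0,4,3,3} = 1
G_B(19) = 1.
Heap C, S = {3, 9}:
G(0) = 0
G(1) = mex{} = 0
G(2) = mex{} = 0
G(3) = mex{0} = 1
G(4) = mex{0} = 1
G(5) = mex{0} = 1
G(6) = mex{1} = 0
G(7) = mex{1} = 0
G(8) = mex{1} = 0
G(9) = mex{0,0} = 1
G_C(9) = 1.
Combined Grundy value = 2 ⊕ 1 ⊕ 1 = 2.
A winning move leaves total XOR = 0, i.e. changes one component's Grundy value g to g ⊕ X where X is the current total.
Heap A: need g' = 2⊕2 = 0. Options: 13−1→G=1, 13−6→G=0. Hits: 1.
Heap B: need g' = 1⊕2 = 3. Options: 19−2→G=0, 19−3→G=0, 19−6→G=4, 19−8→G=3, 19−9→G=3. Hits: 2.
Heap C: need g' = 1⊕2 = 3. Options: 9−3→G=0, 9−9→G=0. Hits: 0.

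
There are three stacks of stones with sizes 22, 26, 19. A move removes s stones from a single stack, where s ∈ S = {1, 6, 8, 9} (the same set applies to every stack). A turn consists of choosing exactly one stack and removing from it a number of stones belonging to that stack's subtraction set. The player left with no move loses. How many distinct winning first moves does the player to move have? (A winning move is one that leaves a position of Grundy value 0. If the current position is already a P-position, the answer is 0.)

6

All stacks use S = {1, 6, 8, 9}:
G(0) = 0
G(1) = mex{0} = 1
G(2) = mex{1} = 0
G(3) = mex{0} = 1
G(4) = mex{1} = 0
G(5) = mex{0} = 1
G(6) = mex{1,0} = 2
G(7) = mex{2,1} = 0
G(8) = mex{0,0,0} = 1
G(9) = mex{1,1,1,0} = 2
G(10) = mex{2,0,0,1} = 3
G(11) = mex{3,1,1,0} = 2
G(12) = mex{2,2,0,1} = 3
G(13) = mex{3,0,1,0} = 2
G(14) = mex{2,1,2,1} = 0
G(15) = mex{0,2,0,2} = 1
G(16) = mex{1,3,1,0} = 2
G(17) = mex{2,2,2,1} = 0
G(18) = mex{0,3,3,2} = 1
G(19) = mex{1,2,2,3} = 0
G(20) = mex{0,0,3,2} = 1
G(21) = mex{1,1,2,3} = 0
G(22) = mex{0,2,0,2} = 1
G(23) = mex{1,0,1,0} = 2
G(24) = mex{2,1,2,1} = 0
G(25) = mex{0,0,0,2} = 1
G(26) = mex{1,1,1,0} = 2
Stack A: G(22) = 1.
Stack B: G(26) = 2.
Stack C: G(19) = 0.
Combined Grundy value = 1 ⊕ 2 ⊕ 0 = 3.
A winning move leaves total XOR = 0, i.e. changes one component's Grundy value g to g ⊕ X where X is the current total.
Stack A: need g' = 1⊕3 = 2. Options: 22−1→G=0, 22−6→G=2, 22−8→G=0, 22−9→G=2. Hits: 2.
Stack B: need g' = 2⊕3 = 1. Options: 26−1→G=1, 26−6→G=1, 26−8→G=1, 26−9→G=0. Hits: 3.
Stack C: need g' = 0⊕3 = 3. Options: 19−1→G=1, 19−6→G=2, 19−8→G=2, 19−9→G=3. Hits: 1.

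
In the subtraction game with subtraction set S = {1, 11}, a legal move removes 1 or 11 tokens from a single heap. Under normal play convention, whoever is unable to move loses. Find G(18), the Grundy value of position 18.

G(0) = 0
G(1) = mex{0} = 1
G(2) = mex{1} = 0
G(3) = mex{0} = 1
G(4) = mex{1} = 0
G(5) = mex{0} = 1
G(6) = mex{1} = 0
G(7) = mex{0} = 1
G(8) = mex{1} = 0
G(9) = mex{0} = 1
G(10) = mex{1} = 0
G(11) = mex{0,0} = 1
G(12) = mex{1,1} = 0
G(13) = mex{0,0} = 1
G(14) = mex{1,1} = 0
G(15) = mex{0,0} = 1
G(16) = mex{1,1} = 0
G(17) = mex{0,0} = 1
G(18) = mex{1,1} = 0

0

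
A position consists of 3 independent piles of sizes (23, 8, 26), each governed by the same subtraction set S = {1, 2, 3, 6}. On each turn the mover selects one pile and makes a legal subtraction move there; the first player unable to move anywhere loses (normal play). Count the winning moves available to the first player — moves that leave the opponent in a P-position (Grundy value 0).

All piles use S = {1, 2, 3, 6}:
n :  0  1  2  3  4  5  6  7  8  9 10 11 12 13 14 15 16 17 18 19 20 21 22 23 24 25 26
G :  0  1  2  3  0  1  2  3  0  1  2  3  0  1  2  3  0  1  2  3  0  1  2  3  0  1  2
Pile A: G(23) = 3.
Pile B: G(8) = 0.
Pile C: G(26) = 2.
Combined Grundy value = 3 ⊕ 0 ⊕ 2 = 1.
A winning move leaves total XOR = 0, i.e. changes one component's Grundy value g to g ⊕ X where X is the current total.
Pile A: need g' = 3⊕1 = 2. Options: 23−1→G=2, 23−2→G=1, 23−3→G=0, 23−6→G=1. Hits: 1.
Pile B: need g' = 0⊕1 = 1. Options: 8−1→G=3, 8−2→G=2, 8−3→G=1, 8−6→G=2. Hits: 1.
Pile C: need g' = 2⊕1 = 3. Options: 26−1→G=1, 26−2→G=0, 26−3→G=3, 26−6→G=0. Hits: 1.

3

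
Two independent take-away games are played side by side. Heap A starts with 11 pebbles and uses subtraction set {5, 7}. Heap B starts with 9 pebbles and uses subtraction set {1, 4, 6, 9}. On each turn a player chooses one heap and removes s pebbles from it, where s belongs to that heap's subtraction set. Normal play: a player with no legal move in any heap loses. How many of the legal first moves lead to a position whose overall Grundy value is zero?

Heap A, S = {5, 7}:
n :  0  1  2  3  4  5  6  7  8  9 10 11
G :  0  0  0  0  0  1  1  1  1  1  2  2
G_A(11) = 2.
Heap B, S = {1, 4, 6, 9}:
G(0) = 0
G(1) = mex{0} = 1
G(2) = mex{1} = 0
G(3) = mex{0} = 1
G(4) = mex{1,0} = 2
G(5) = mex{2,1} = 0
G(6) = mex{0,0,0} = 1
G(7) = mex{1,1,1} = 0
G(8) = mex{0,2,0} = 1
G(9) = mex{1,0,1,0} = 2
G_B(9) = 2.
Combined Grundy value = 2 ⊕ 2 = 0.
A winning move leaves total XOR = 0, i.e. changes one component's Grundy value g to g ⊕ X where X is the current total.
Heap A: target g' = 2⊕0 = 2, but every legal move changes the Grundy value (mex property), so 0 moves.
Heap B: target g' = 2⊕0 = 2, but every legal move changes the Grundy value (mex property), so 0 moves.

0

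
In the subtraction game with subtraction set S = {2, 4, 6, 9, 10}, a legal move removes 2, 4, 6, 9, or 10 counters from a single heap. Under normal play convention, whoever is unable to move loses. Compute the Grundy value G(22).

G(0) = 0
G(1) = mex{} = 0
G(2) = mex{0} = 1
G(3) = mex{0} = 1
G(4) = mex{1,0} = 2
G(5) = mex{1,0} = 2
G(6) = mex{2,1,0} = 3
G(7) = mex{2,1,0} = 3
G(8) = mex{3,2,1} = 0
G(9) = mex{3,2,1,0} = 4
G(10) = mex{0,3,2,0,0} = 1
G(11) = mex{4,3,2,1,0} = 5
G(12) = mex{1,0,3,1,1} = 2
G(13) = mex{5,4,3,2,1} = 0
G(14) = mex{2,1,0,2,2} = 3
G(15) = mex{0,5,4,3,2} = 1
G(16) = mex{3,2,1,3,3} = 0
G(17) = mex{1,0,5,0,3} = 2
G(18) = mex{0,3,2,4,0} = 1
G(19) = mex{2,1,0,1,4} = 3
G(20) = mex{1,0,3,5,1} = 2
G(21) = mex{3,2,1,2,5} = 0
G(22) = mex{2,1,0,0,2} = 3

3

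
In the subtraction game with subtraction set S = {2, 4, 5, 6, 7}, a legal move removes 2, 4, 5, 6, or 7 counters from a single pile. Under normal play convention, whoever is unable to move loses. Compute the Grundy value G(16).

n :  0  1  2  3  4  5  6  7  8  9 10 11 12 13 14 15 16
G :  0  0  1  1  2  2  3  3  4  0  0  1  1  2  2  3  3

3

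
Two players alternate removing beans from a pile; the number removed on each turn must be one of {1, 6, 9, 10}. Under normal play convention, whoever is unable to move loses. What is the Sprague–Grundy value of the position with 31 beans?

2

G(0) = 0
G(1) = mex{0} = 1
G(2) = mex{1} = 0
G(3) = mex{0} = 1
G(4) = mex{1} = 0
G(5) = mex{0} = 1
G(6) = mex{1,0} = 2
G(7) = mex{2,1} = 0
G(8) = mex{0,0} = 1
G(9) = mex{1,1,0} = 2
G(10) = mex{2,0,1,0} = 3
G(11) = mex{3,1,0,1} = 2
G(12) = mex{2,2,1,0} = 3
G(13) = mex{3,0,0,1} = 2
G(14) = mex{2,1,1,0} = 3
G(15) = mex{3,2,2,1} = 0
G(16) = mex{0,3,0,2} = 1
G(17) = mex{1,2,1,0} = 3
G(18) = mex{3,3,2,1} = 0
G(19) = mex{0,2,3,2} = 1
G(20) = mex{1,3,2,3} = 0
G(21) = mex{0,0,3,2} = 1
G(22) = mex{1,1,2,3} = 0
G(23) = mex{0,3,3,2} = 1
G(24) = mex{1,0,0,3} = 2
G(25) = mex{2,1,1,0} = 3
G(26) = mex{3,0,3,1} = 2
G(27) = mex{2,1,0,3} = 4
G(28) = mex{4,0,1,0} = 2
G(29) = mex{2,1,0,1} = 3
G(30) = mex{3,2,1,0} = 4
G(31) = mex{4,3,0,1} = 2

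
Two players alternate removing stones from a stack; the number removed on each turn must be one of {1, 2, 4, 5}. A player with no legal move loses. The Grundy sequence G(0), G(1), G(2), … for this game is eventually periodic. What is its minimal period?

G(0) = 0
G(1) = mex{0} = 1
G(2) = mex{1,0} = 2
G(3) = mex{2,1} = 0
G(4) = mex{0,2,0} = 1
G(5) = mex{1,0,1,0} = 2
G(6) = mex{2,1,2,1} = 0
G(7) = mex{0,2,0,2} = 1
G(8) = mex{1,0,1,0} = 2
G(9) = mex{2,1,2,1} = 0
G(10) = mex{0,2,0,2} = 1
G(11) = mex{1,0,1,0} = 2
G(12) = mex{2,1,2,1} = 0
G(13) = mex{0,2,0,2} = 1
G(14) = mex{1,0,1,0} = 2
G(n+3) = G(n) holds for n = 0,…,4 (a full window of length max(S) = 5), so the sequence is purely periodic with period 3.

3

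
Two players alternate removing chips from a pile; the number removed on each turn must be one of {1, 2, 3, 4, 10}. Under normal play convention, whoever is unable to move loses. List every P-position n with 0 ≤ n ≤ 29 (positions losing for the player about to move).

G(0) = 0
G(1) = mex{0} = 1
G(2) = mex{1,0} = 2
G(3) = mex{2,1,0} = 3
G(4) = mex{3,2,1,0} = 4
G(5) = mex{4,3,2,1} = 0
G(6) = mex{0,4,3,2} = 1
G(7) = mex{1,0,4,3} = 2
G(8) = mex{2,1,0,4} = 3
G(9) = mex{3,2,1,0} = 4
G(10) = mex{4,3,2,1,0} = 5
G(11) = mex{5,4,3,2,1} = 0
G(12) = mex{0,5,4,3,2} = 1
G(13) = mex{1,0,5,4,3} = 2
G(14) = mex{2,1,0,5,4} = 3
G(15) = mex{3,2,1,0,0} = 4
G(16) = mex{4,3,2,1,1} = 0
G(17) = mex{0,4,3,2,2} = 1
G(18) = mex{1,0,4,3,3} = 2
G(19) = mex{2,1,0,4,4} = 3
G(20) = mex{3,2,1,0,5} = 4
G(21) = mex{4,3,2,1,0} = 5
G(22) = mex{5,4,3,2,1} = 0
G(23) = mex{0,5,4,3,2} = 1
G(24) = mex{1,0,5,4,3} = 2
G(25) = mex{2,1,0,5,4} = 3
G(26) = mex{3,2,1,0,0} = 4
G(27) = mex{4,3,2,1,1} = 0
G(28) = mex{0,4,3,2,2} = 1
G(29) = mex{1,0,4,3,3} = 2
P-positions are exactly the n with G(n) = 0.

0, 5, 11, 16, 22, 27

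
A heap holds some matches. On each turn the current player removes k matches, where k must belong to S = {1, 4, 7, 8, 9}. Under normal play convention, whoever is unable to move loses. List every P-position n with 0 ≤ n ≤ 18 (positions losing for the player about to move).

0, 2, 5, 15, 17

n :  0  1  2  3  4  5  6  7  8  9 10 11 12 13 14 15 16 17 18
G :  0  1  0  1  2  0  1  2  3  2  3  4  5  3  4  0  1  0  1
P-positions are exactly the n with G(n) = 0.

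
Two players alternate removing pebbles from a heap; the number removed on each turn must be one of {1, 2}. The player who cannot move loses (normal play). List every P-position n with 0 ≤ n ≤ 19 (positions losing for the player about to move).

0, 3, 6, 9, 12, 15, 18

n :  0  1  2  3  4  5  6  7  8  9 10 11 12 13 14 15 16 17 18 19
G :  0  1  2  0  1  2  0  1  2  0  1  2  0  1  2  0  1  2  0  1
P-positions are exactly the n with G(n) = 0.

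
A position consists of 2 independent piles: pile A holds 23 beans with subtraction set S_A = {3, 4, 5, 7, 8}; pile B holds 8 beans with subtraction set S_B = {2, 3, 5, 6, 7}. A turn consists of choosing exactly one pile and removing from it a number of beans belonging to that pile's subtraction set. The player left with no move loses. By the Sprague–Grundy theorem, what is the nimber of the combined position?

Pile A, S = {3, 4, 5, 7, 8}:
n :  0  1  2  3  4  5  6  7  8  9 10 11 12 13 14 15 16 17 18 19 20 21 22 23
G :  0  0  0  1  1  1  2  2  2  3  3  0  0  0  1  1  1  2  2  2  3  3  0  0
G_A(23) = 0.
Pile B, S = {2, 3, 5, 6, 7}:
G(0) = 0
G(1) = mex{} = 0
G(2) = mex{0} = 1
G(3) = mex{0,0} = 1
G(4) = mex{1,0} = 2
G(5) = mex{1,1,0} = 2
G(6) = mex{2,1,0,0} = 3
G(7) = mex{2,2,1,0,0} = 3
G(8) = mex{3,2,1,1,0} = 4
G_B(8) = 4.
Combined Grundy value = 0 ⊕ 4 = 4.

4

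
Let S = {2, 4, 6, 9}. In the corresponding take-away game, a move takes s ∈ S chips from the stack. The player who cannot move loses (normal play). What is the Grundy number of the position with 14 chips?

3

n :  0  1  2  3  4  5  6  7  8  9 10 11 12 13 14
G :  0  0  1  1  2  2  3  3  0  4  1  0  2  1  3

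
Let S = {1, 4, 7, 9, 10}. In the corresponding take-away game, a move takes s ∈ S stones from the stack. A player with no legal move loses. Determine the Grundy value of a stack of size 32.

n :  0  1  2  3  4  5  6  7  8  9 10 11 12 13 14 15 16 17 18 19 20 21 22 23 24 25 26 27 28 29 30 31 32
G :  0  1  0  1  2  0  1  2  0  1  2  3  2  0  1  2  0  1  2  0  1  0  1  2  0  1  2  0  1  2  3  2  0

0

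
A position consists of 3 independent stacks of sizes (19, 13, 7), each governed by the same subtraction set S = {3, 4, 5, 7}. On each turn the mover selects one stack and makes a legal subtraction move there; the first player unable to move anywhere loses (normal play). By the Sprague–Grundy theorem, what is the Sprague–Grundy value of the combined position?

0

All stacks use S = {3, 4, 5, 7}:
n :  0  1  2  3  4  5  6  7  8  9 10 11 12 13 14 15 16 17 18 19
G :  0  0  0  1  1  1  2  2  2  3  0  0  0  1  1  1  2  2  2  3
Stack A: G(19) = 3.
Stack B: G(13) = 1.
Stack C: G(7) = 2.
Combined Grundy value = 3 ⊕ 1 ⊕ 2 = 0.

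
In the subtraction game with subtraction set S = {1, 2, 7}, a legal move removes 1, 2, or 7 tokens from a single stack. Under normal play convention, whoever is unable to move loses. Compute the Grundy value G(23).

2

G(0) = 0
G(1) = mex{0} = 1
G(2) = mex{1,0} = 2
G(3) = mex{2,1} = 0
G(4) = mex{0,2} = 1
G(5) = mex{1,0} = 2
G(6) = mex{2,1} = 0
G(7) = mex{0,2,0} = 1
G(8) = mex{1,0,1} = 2
G(9) = mex{2,1,2} = 0
G(10) = mex{0,2,0} = 1
G(11) = mex{1,0,1} = 2
G(12) = mex{2,1,2} = 0
G(13) = mex{0,2,0} = 1
G(14) = mex{1,0,1} = 2
G(15) = mex{2,1,2} = 0
G(16) = mex{0,2,0} = 1
G(17) = mex{1,0,1} = 2
G(18) = mex{2,1,2} = 0
G(19) = mex{0,2,0} = 1
G(20) = mex{1,0,1} = 2
G(21) = mex{2,1,2} = 0
G(22) = mex{0,2,0} = 1
G(23) = mex{1,0,1} = 2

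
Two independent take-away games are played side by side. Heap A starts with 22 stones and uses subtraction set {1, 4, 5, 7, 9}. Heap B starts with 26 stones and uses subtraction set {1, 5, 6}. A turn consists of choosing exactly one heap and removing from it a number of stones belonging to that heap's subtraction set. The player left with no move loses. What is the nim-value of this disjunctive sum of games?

2

Heap A, S = {1, 4, 5, 7, 9}:
n :  0  1  2  3  4  5  6  7  8  9 10 11 12 13 14 15 16 17 18 19 20 21 22
G :  0  1  0  1  2  3  2  3  0  1  0  1  2  3  2  3  0  1  0  1  2  3  2
G_A(22) = 2.
Heap B, S = {1, 5, 6}:
n :  0  1  2  3  4  5  6  7  8  9 10 11 12 13 14 15 16 17 18 19 20 21 22 23 24 25 26
G :  0  1  0  1  0  1  2  3  2  3  2  0  1  0  1  0  1  2  3  2  3  2  0  1  0  1  0
G_B(26) = 0.
Combined Grundy value = 2 ⊕ 0 = 2.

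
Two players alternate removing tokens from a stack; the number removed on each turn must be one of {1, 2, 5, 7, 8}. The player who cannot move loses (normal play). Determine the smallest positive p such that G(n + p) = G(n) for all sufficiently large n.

3

G(0) = 0
G(1) = mex{0} = 1
G(2) = mex{1,0} = 2
G(3) = mex{2,1} = 0
G(4) = mex{0,2} = 1
G(5) = mex{1,0,0} = 2
G(6) = mex{2,1,1} = 0
G(7) = mex{0,2,2,0} = 1
G(8) = mex{1,0,0,1,0} = 2
G(9) = mex{2,1,1,2,1} = 0
G(10) = mex{0,2,2,0,2} = 1
G(11) = mex{1,0,0,1,0} = 2
G(12) = mex{2,1,1,2,1} = 0
G(13) = mex{0,2,2,0,2} = 1
G(14) = mex{1,0,0,1,0} = 2
G(n+3) = G(n) holds for n = 0,…,7 (a full window of length max(S) = 8), so the sequence is purely periodic with period 3.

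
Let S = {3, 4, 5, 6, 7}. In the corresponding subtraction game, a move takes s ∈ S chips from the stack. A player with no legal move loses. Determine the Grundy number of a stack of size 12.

G(0) = 0
G(1) = mex{} = 0
G(2) = mex{} = 0
G(3) = mex{0} = 1
G(4) = mex{0,0} = 1
G(5) = mex{0,0,0} = 1
G(6) = mex{1,0,0,0} = 2
G(7) = mex{1,1,0,0,0} = 2
G(8) = mex{1,1,1,0,0} = 2
G(9) = mex{2,1,1,1,0} = 3
G(10) = mex{2,2,1,1,1} = 0
G(11) = mex{2,2,2,1,1} = 0
G(12) = mex{3,2,2,2,1} = 0

0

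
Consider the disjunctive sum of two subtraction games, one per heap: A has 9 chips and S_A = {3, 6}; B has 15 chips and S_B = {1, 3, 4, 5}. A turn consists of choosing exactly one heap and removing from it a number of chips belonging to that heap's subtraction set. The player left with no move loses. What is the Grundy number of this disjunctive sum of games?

Heap A, S = {3, 6}:
n : 0 1 2 3 4 5 6 7 8 9
G : 0 0 0 1 1 1 2 2 2 0
G_A(9) = 0.
Heap B, S = {1, 3, 4, 5}:
n :  0  1  2  3  4  5  6  7  8  9 10 11 12 13 14 15
G :  0  1  0  1  2  3  2  3  0  1  0  1  2  3  2  3
G_B(15) = 3.
Combined Grundy value = 0 ⊕ 3 = 3.

3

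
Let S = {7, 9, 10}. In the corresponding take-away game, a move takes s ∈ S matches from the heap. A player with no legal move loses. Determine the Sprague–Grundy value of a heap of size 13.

1

G(0) = 0
G(1) = mex{} = 0
G(2) = mex{} = 0
G(3) = mex{} = 0
G(4) = mex{} = 0
G(5) = mex{} = 0
G(6) = mex{} = 0
G(7) = mex{0} = 1
G(8) = mex{0} = 1
G(9) = mex{0,0} = 1
G(10) = mex{0,0,0} = 1
G(11) = mex{0,0,0} = 1
G(12) = mex{0,0,0} = 1
G(13) = mex{0,0,0} = 1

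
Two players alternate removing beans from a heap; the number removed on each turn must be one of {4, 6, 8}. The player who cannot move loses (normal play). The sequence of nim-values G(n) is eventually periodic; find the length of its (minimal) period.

n :  0  1  2  3  4  5  6  7  8  9 10 11 12 13 14 15 16 17 18 19 20 21 22 23 24 25
G :  0  0  0  0  1  1  1  1  2  2  2  2  0  0  0  0  1  1  1  1  2  2  2  2  0  0
G(n+12) = G(n) holds for n = 0,…,7 (a full window of length max(S) = 8), so the sequence is purely periodic with period 12.

12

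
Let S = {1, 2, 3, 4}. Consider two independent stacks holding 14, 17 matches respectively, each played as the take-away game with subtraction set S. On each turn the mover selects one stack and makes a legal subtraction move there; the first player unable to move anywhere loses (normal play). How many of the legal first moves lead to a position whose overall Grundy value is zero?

2

All stacks use S = {1, 2, 3, 4}:
G(0) = 0
G(1) = mex{0} = 1
G(2) = mex{1,0} = 2
G(3) = mex{2,1,0} = 3
G(4) = mex{3,2,1,0} = 4
G(5) = mex{4,3,2,1} = 0
G(6) = mex{0,4,3,2} = 1
G(7) = mex{1,0,4,3} = 2
G(8) = mex{2,1,0,4} = 3
G(9) = mex{3,2,1,0} = 4
G(10) = mex{4,3,2,1} = 0
G(11) = mex{0,4,3,2} = 1
G(12) = mex{1,0,4,3} = 2
G(13) = mex{2,1,0,4} = 3
G(14) = mex{3,2,1,0} = 4
G(15) = mex{4,3,2,1} = 0
G(16) = mex{0,4,3,2} = 1
G(17) = mex{1,0,4,3} = 2
Stack A: G(14) = 4.
Stack B: G(17) = 2.
Combined Grundy value = 4 ⊕ 2 = 6.
A winning move leaves total XOR = 0, i.e. changes one component's Grundy value g to g ⊕ X where X is the current total.
Stack A: need g' = 4⊕6 = 2. Options: 14−1→G=3, 14−2→G=2, 14−3→G=1, 14−4→G=0. Hits: 1.
Stack B: need g' = 2⊕6 = 4. Options: 17−1→G=1, 17−2→G=0, 17−3→G=4, 17−4→G=3. Hits: 1.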